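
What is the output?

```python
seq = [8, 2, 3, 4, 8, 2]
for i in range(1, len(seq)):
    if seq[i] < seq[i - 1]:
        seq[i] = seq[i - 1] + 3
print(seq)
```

i=1: 2<8, seq[1] = 8+3 = 11 → [8, 11, 3, 4, 8, 2]
i=2: 3<11, seq[2] = 11+3 = 14 → [8, 11, 14, 4, 8, 2]
i=3: 4<14, seq[3] = 14+3 = 17 → [8, 11, 14, 17, 8, 2]
i=4: 8<17, seq[4] = 17+3 = 20 → [8, 11, 14, 17, 20, 2]
i=5: 2<20, seq[5] = 20+3 = 23 → [8, 11, 14, 17, 20, 23]

[8, 11, 14, 17, 20, 23]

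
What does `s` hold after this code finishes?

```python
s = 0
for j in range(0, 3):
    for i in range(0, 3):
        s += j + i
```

j=0,i=0: s = 0+0 = 0
j=0,i=1: s = 0+1 = 1
j=0,i=2: s = 1+2 = 3
j=1,i=0: s = 3+1 = 4
j=1,i=1: s = 4+2 = 6
j=1,i=2: s = 6+3 = 9
j=2,i=0: s = 9+2 = 11
j=2,i=1: s = 11+3 = 14
j=2,i=2: s = 14+4 = 18

18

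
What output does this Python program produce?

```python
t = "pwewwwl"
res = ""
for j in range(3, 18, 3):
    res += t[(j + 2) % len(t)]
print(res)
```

j=3: add t[5]='w' → 'w'
j=6: add t[1]='w' → 'ww'
j=9: add t[4]='w' → 'www'
j=12: add t[0]='p' → 'wwwp'
j=15: add t[3]='w' → 'wwwpw'

wwwpw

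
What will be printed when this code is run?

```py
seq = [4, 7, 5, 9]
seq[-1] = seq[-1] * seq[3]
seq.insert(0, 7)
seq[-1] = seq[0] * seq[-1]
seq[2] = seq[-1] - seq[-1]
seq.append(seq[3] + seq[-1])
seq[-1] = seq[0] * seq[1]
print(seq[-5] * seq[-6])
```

seq[-1] = seq[-1]*seq[3] = 9*9 = 81 → [4, 7, 5, 81]
insert 7 at 0 → [7, 4, 7, 5, 81]
seq[-1] = seq[0]*seq[-1] = 7*81 = 567 → [7, 4, 7, 5, 567]
seq[2] = seq[-1]-seq[-1] = 567-567 = 0 → [7, 4, 0, 5, 567]
append seq[3]+seq[-1] = 5+567 = 572 → [7, 4, 0, 5, 567, 572]
seq[-1] = seq[0]*seq[1] = 7*4 = 28 → [7, 4, 0, 5, 567, 28]
seq[-5]*seq[-6] = 4*7 = 28

28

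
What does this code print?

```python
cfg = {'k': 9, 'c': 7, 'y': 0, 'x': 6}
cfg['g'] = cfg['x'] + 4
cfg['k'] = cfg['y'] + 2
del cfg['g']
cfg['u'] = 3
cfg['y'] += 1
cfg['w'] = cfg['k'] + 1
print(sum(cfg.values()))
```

cfg['g'] = cfg['x']+4 = 10 → {'k': 9, 'c': 7, 'y': 0, 'x': 6, 'g': 10}
cfg['k'] = cfg['y']+2 = 2 → {'k': 2, 'c': 7, 'y': 0, 'x': 6, 'g': 10}
del 'g' → {'k': 2, 'c': 7, 'y': 0, 'x': 6}
cfg['u'] = 3 → {'k': 2, 'c': 7, 'y': 0, 'x': 6, 'u': 3}
cfg['y'] = 0+1 = 1 → {'k': 2, 'c': 7, 'y': 1, 'x': 6, 'u': 3}
cfg['w'] = cfg['k']+1 = 3 → {'k': 2, 'c': 7, 'y': 1, 'x': 6, 'u': 3, 'w': 3}
sum of values = 22

22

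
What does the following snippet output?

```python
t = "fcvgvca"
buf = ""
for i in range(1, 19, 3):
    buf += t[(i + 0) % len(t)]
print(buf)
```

i=1: add t[1]='c' → 'c'
i=4: add t[4]='v' → 'cv'
i=7: add t[0]='f' → 'cvf'
i=10: add t[3]='g' → 'cvfg'
i=13: add t[6]='a' → 'cvfga'
i=16: add t[2]='v' → 'cvfgav'

cvfgav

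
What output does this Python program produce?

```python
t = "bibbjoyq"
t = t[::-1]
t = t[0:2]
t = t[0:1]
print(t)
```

reverse → 'qyojbbib'
slice [0:2] → 'qy'
slice [0:1] → 'q'

q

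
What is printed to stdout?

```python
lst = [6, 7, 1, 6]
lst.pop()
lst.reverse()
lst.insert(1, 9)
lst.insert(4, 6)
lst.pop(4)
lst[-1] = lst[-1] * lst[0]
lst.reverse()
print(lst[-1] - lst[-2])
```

pop() removes 6 → [6, 7, 1]
reverse → [1, 7, 6]
insert 9 at 1 → [1, 9, 7, 6]
insert 6 at 4 → [1, 9, 7, 6, 6]
pop(4) removes 6 → [1, 9, 7, 6]
lst[-1] = lst[-1]*lst[0] = 6*1 = 6 → [1, 9, 7, 6]
reverse → [6, 7, 9, 1]
lst[-1]-lst[-2] = 1-9 = -8

-8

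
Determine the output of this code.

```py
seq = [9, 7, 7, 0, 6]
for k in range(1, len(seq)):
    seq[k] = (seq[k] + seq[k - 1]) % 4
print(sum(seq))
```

16

k=1: seq[1] = (7+9)%4 = 0 → [9, 0, 7, 0, 6]
k=2: seq[2] = (7+0)%4 = 3 → [9, 0, 3, 0, 6]
k=3: seq[3] = (0+3)%4 = 3 → [9, 0, 3, 3, 6]
k=4: seq[4] = (6+3)%4 = 1 → [9, 0, 3, 3, 1]
sum = 16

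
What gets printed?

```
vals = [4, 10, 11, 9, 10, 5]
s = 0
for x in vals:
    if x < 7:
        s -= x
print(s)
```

x=4: <7, s = 0-4 = -4
x=10: not <7
x=11: not <7
x=9: not <7
x=10: not <7
x=5: <7, s = (-4)-5 = -9

-9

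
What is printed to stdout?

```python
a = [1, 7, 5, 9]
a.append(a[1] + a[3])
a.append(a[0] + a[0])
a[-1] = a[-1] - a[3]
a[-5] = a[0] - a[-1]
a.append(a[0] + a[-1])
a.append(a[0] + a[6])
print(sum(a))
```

21

append a[1]+a[3] = 7+9 = 16 → [1, 7, 5, 9, 16]
append a[0]+a[0] = 1+1 = 2 → [1, 7, 5, 9, 16, 2]
a[-1] = a[-1]-a[3] = 2-9 = -7 → [1, 7, 5, 9, 16, -7]
a[-5] = a[0]-a[-1] = 1-(-7) = 8 → [1, 8, 5, 9, 16, -7]
append a[0]+a[-1] = 1+(-7) = -6 → [1, 8, 5, 9, 16, -7, -6]
append a[0]+a[6] = 1+(-6) = -5 → [1, 8, 5, 9, 16, -7, -6, -5]
sum = 21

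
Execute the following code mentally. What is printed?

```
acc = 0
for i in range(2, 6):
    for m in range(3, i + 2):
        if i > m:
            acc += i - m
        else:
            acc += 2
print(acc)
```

18

i=2,m=3: not 2>3, acc = 0+2 = 2
i=3,m=3: not 3>3, acc = 2+2 = 4
i=3,m=4: not 3>4, acc = 4+2 = 6
i=4,m=3: 4>3, acc = 6+1 = 7
i=4,m=4: not 4>4, acc = 7+2 = 9
i=4,m=5: not 4>5, acc = 9+2 = 11
i=5,m=3: 5>3, acc = 11+2 = 13
i=5,m=4: 5>4, acc = 13+1 = 14
i=5,m=5: not 5>5, acc = 14+2 = 16
i=5,m=6: not 5>6, acc = 16+2 = 18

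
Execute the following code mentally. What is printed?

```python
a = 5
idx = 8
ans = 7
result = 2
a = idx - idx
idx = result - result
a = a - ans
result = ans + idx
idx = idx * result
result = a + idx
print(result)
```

a = 8-8 = 0
idx = 2-2 = 0
a = 0-7 = -7
result = 7+0 = 7
idx = 0*7 = 0
result = (-7)+0 = -7

-7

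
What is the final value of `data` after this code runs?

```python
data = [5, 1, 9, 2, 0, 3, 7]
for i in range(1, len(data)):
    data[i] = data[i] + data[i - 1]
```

[5, 6, 15, 17, 17, 20, 27]

i=1: data[1] = 1+5 = 6 → [5, 6, 9, 2, 0, 3, 7]
i=2: data[2] = 9+6 = 15 → [5, 6, 15, 2, 0, 3, 7]
i=3: data[3] = 2+15 = 17 → [5, 6, 15, 17, 0, 3, 7]
i=4: data[4] = 0+17 = 17 → [5, 6, 15, 17, 17, 3, 7]
i=5: data[5] = 3+17 = 20 → [5, 6, 15, 17, 17, 20, 7]
i=6: data[6] = 7+20 = 27 → [5, 6, 15, 17, 17, 20, 27]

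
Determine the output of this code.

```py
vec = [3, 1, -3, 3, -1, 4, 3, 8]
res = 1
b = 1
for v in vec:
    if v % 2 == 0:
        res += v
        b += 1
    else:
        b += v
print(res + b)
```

22

v=3: not even; b=4
v=1: not even; b=5
v=-3: not even; b=2
v=3: not even; b=5
v=-1: not even; b=4
v=4: even, res = 1+4 = 5; b=5
v=3: not even; b=8
v=8: even, res = 5+8 = 13; b=9
res+b = 13+9 = 22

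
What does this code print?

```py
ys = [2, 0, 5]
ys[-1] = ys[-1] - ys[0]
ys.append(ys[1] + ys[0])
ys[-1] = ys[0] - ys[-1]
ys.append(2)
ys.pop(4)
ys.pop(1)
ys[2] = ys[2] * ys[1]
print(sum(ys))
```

5

ys[-1] = ys[-1]-ys[0] = 5-2 = 3 → [2, 0, 3]
append ys[1]+ys[0] = 0+2 = 2 → [2, 0, 3, 2]
ys[-1] = ys[0]-ys[-1] = 2-2 = 0 → [2, 0, 3, 0]
append 2 → [2, 0, 3, 0, 2]
pop(4) removes 2 → [2, 0, 3, 0]
pop(1) removes 0 → [2, 3, 0]
ys[2] = ys[2]*ys[1] = 0*3 = 0 → [2, 3, 0]
sum = 5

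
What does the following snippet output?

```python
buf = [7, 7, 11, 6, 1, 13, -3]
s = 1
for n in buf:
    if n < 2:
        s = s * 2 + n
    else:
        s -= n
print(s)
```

n=7: not <2, s = 1-7 = -6
n=7: not <2, s = (-6)-7 = -13
n=11: not <2, s = (-13)-11 = -24
n=6: not <2, s = (-24)-6 = -30
n=1: <2, s = (-30)*2+1 = -59
n=13: not <2, s = (-59)-13 = -72
n=-3: <2, s = (-72)*2+(-3) = -147

-147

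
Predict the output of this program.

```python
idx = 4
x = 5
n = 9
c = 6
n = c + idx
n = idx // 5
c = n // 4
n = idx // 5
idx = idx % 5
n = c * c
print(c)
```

0

n = 6+4 = 10
n = 4//5 = 0
c = 0//4 = 0
n = 4//5 = 0
idx = 4%5 = 4
n = 0*0 = 0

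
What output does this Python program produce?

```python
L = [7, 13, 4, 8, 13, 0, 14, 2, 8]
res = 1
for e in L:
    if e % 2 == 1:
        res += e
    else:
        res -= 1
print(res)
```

28

e=7: odd, res = 1+7 = 8
e=13: odd, res = 8+13 = 21
e=4: not odd, res = 21-1 = 20
e=8: not odd, res = 20-1 = 19
e=13: odd, res = 19+13 = 32
e=0: not odd, res = 32-1 = 31
e=14: not odd, res = 31-1 = 30
e=2: not odd, res = 30-1 = 29
e=8: not odd, res = 29-1 = 28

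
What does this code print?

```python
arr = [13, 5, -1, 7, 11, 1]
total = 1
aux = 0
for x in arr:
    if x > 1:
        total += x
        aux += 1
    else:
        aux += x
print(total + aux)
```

41

x=13: >1, total = 1+13 = 14; aux=1
x=5: >1, total = 14+5 = 19; aux=2
x=-1: not >1; aux=1
x=7: >1, total = 19+7 = 26; aux=2
x=11: >1, total = 26+11 = 37; aux=3
x=1: not >1; aux=4
total+aux = 37+4 = 41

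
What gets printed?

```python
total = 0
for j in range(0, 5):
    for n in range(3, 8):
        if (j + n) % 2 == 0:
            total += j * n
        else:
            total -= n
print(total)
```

j=0,n=3: odd sum, total = 0-3 = -3
j=0,n=4: even sum, total = (-3)+0 = -3
j=0,n=5: odd sum, total = (-3)-5 = -8
j=0,n=6: even sum, total = (-8)+0 = -8
j=0,n=7: odd sum, total = (-8)-7 = -15
j=1,n=3: even sum, total = (-15)+3 = -12
j=1,n=4: odd sum, total = (-12)-4 = -16
j=1,n=5: even sum, total = (-16)+5 = -11
j=1,n=6: odd sum, total = (-11)-6 = -17
j=1,n=7: even sum, total = (-17)+7 = -10
j=2,n=3: odd sum, total = (-10)-3 = -13
j=2,n=4: even sum, total = (-13)+8 = -5
j=2,n=5: odd sum, total = (-5)-5 = -10
j=2,n=6: even sum, total = (-10)+12 = 2
j=2,n=7: odd sum, total = 2-7 = -5
j=3,n=3: even sum, total = (-5)+9 = 4
j=3,n=4: odd sum, total = 4-4 = 0
j=3,n=5: even sum, total = 0+15 = 15
j=3,n=6: odd sum, total = 15-6 = 9
j=3,n=7: even sum, total = 9+21 = 30
j=4,n=3: odd sum, total = 30-3 = 27
j=4,n=4: even sum, total = 27+16 = 43
j=4,n=5: odd sum, total = 43-5 = 38
j=4,n=6: even sum, total = 38+24 = 62
j=4,n=7: odd sum, total = 62-7 = 55

55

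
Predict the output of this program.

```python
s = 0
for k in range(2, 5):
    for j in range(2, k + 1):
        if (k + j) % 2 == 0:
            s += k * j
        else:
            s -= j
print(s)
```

32

k=2,j=2: even sum, s = 0+4 = 4
k=3,j=2: odd sum, s = 4-2 = 2
k=3,j=3: even sum, s = 2+9 = 11
k=4,j=2: even sum, s = 11+8 = 19
k=4,j=3: odd sum, s = 19-3 = 16
k=4,j=4: even sum, s = 16+16 = 32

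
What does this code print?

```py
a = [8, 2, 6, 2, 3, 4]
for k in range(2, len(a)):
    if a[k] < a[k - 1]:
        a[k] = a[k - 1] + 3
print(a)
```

k=2: 6>=2, unchanged → [8, 2, 6, 2, 3, 4]
k=3: 2<6, a[3] = 6+3 = 9 → [8, 2, 6, 9, 3, 4]
k=4: 3<9, a[4] = 9+3 = 12 → [8, 2, 6, 9, 12, 4]
k=5: 4<12, a[5] = 12+3 = 15 → [8, 2, 6, 9, 12, 15]

[8, 2, 6, 9, 12, 15]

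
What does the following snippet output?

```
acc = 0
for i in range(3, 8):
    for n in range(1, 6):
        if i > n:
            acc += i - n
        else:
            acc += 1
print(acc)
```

60

i=3,n=1: 3>1, acc = 0+2 = 2
i=3,n=2: 3>2, acc = 2+1 = 3
i=3,n=3: not 3>3, acc = 3+1 = 4
i=3,n=4: not 3>4, acc = 4+1 = 5
i=3,n=5: not 3>5, acc = 5+1 = 6
i=4,n=1: 4>1, acc = 6+3 = 9
i=4,n=2: 4>2, acc = 9+2 = 11
i=4,n=3: 4>3, acc = 11+1 = 12
i=4,n=4: not 4>4, acc = 12+1 = 13
i=4,n=5: not 4>5, acc = 13+1 = 14
i=5,n=1: 5>1, acc = 14+4 = 18
i=5,n=2: 5>2, acc = 18+3 = 21
i=5,n=3: 5>3, acc = 21+2 = 23
i=5,n=4: 5>4, acc = 23+1 = 24
i=5,n=5: not 5>5, acc = 24+1 = 25
i=6,n=1: 6>1, acc = 25+5 = 30
i=6,n=2: 6>2, acc = 30+4 = 34
i=6,n=3: 6>3, acc = 34+3 = 37
i=6,n=4: 6>4, acc = 37+2 = 39
i=6,n=5: 6>5, acc = 39+1 = 40
i=7,n=1: 7>1, acc = 40+6 = 46
i=7,n=2: 7>2, acc = 46+5 = 51
i=7,n=3: 7>3, acc = 51+4 = 55
i=7,n=4: 7>4, acc = 55+3 = 58
i=7,n=5: 7>5, acc = 58+2 = 60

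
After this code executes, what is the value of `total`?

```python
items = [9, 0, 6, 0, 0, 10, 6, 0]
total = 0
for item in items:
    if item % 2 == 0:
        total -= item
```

-22

item=9: not even
item=0: even, total = 0-0 = 0
item=6: even, total = 0-6 = -6
item=0: even, total = (-6)-0 = -6
item=0: even, total = (-6)-0 = -6
item=10: even, total = (-6)-10 = -16
item=6: even, total = (-16)-6 = -22
item=0: even, total = (-22)-0 = -22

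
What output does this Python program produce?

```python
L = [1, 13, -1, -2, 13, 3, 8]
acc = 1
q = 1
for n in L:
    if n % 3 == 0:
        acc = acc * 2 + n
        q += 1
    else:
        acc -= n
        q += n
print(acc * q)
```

n=1: not %3==0, acc = 1-1 = 0; q=2
n=13: not %3==0, acc = 0-13 = -13; q=15
n=-1: not %3==0, acc = (-13)-(-1) = -12; q=14
n=-2: not %3==0, acc = (-12)-(-2) = -10; q=12
n=13: not %3==0, acc = (-10)-13 = -23; q=25
n=3: %3==0, acc = (-23)*2+3 = -43; q=26
n=8: not %3==0, acc = (-43)-8 = -51; q=34
acc*q = (-51)*34 = -1734

-1734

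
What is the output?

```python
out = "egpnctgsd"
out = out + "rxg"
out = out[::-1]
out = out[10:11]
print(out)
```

g

+ 'rxg' → 'egpnctgsdrxg'
reverse → 'gxrdsgtcnpge'
slice [10:11] → 'g'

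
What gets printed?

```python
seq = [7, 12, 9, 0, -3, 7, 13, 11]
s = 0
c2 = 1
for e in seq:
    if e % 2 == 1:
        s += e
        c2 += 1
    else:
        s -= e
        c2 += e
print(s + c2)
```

51

e=7: odd, s = 0+7 = 7; c2=2
e=12: not odd, s = 7-12 = -5; c2=14
e=9: odd, s = (-5)+9 = 4; c2=15
e=0: not odd, s = 4-0 = 4; c2=15
e=-3: odd, s = 4+(-3) = 1; c2=16
e=7: odd, s = 1+7 = 8; c2=17
e=13: odd, s = 8+13 = 21; c2=18
e=11: odd, s = 21+11 = 32; c2=19
s+c2 = 32+19 = 51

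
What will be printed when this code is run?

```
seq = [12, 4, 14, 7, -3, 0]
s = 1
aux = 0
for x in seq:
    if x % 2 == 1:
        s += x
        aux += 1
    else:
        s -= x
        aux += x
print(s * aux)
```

x=12: not odd, s = 1-12 = -11; aux=12
x=4: not odd, s = (-11)-4 = -15; aux=16
x=14: not odd, s = (-15)-14 = -29; aux=30
x=7: odd, s = (-29)+7 = -22; aux=31
x=-3: odd, s = (-22)+(-3) = -25; aux=32
x=0: not odd, s = (-25)-0 = -25; aux=32
s*aux = (-25)*32 = -800

-800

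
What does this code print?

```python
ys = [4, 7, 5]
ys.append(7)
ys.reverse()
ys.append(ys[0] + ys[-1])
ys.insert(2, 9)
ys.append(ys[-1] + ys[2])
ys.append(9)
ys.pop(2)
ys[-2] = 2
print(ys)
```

[7, 5, 7, 4, 11, 2, 9]

append 7 → [4, 7, 5, 7]
reverse → [7, 5, 7, 4]
append ys[0]+ys[-1] = 7+4 = 11 → [7, 5, 7, 4, 11]
insert 9 at 2 → [7, 5, 9, 7, 4, 11]
append ys[-1]+ys[2] = 11+9 = 20 → [7, 5, 9, 7, 4, 11, 20]
append 9 → [7, 5, 9, 7, 4, 11, 20, 9]
pop(2) removes 9 → [7, 5, 7, 4, 11, 20, 9]
ys[-2] = 2 → [7, 5, 7, 4, 11, 2, 9]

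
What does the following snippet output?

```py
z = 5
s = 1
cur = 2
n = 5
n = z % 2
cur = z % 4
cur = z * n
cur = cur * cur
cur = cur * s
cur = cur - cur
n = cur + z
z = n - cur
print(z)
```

n = 5%2 = 1
cur = 5%4 = 1
cur = 5*1 = 5
cur = 5*5 = 25
cur = 25*1 = 25
cur = 25-25 = 0
n = 0+5 = 5
z = 5-0 = 5

5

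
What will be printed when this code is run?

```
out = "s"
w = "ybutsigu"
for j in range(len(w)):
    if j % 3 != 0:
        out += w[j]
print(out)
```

sbusiu

j=0: skip
j=1: add 'b' → 'sb'
j=2: add 'u' → 'sbu'
j=3: skip
j=4: add 's' → 'sbus'
j=5: add 'i' → 'sbusi'
j=6: skip
j=7: add 'u' → 'sbusiu'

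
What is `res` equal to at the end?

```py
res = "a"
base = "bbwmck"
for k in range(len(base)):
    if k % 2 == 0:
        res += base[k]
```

'abwc'

k=0: add 'b' → 'ab'
k=1: skip
k=2: add 'w' → 'abw'
k=3: skip
k=4: add 'c' → 'abwc'
k=5: skip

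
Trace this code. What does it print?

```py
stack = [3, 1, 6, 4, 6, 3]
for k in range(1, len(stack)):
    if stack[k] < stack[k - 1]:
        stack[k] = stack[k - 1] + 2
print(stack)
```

k=1: 1<3, stack[1] = 3+2 = 5 → [3, 5, 6, 4, 6, 3]
k=2: 6>=5, unchanged → [3, 5, 6, 4, 6, 3]
k=3: 4<6, stack[3] = 6+2 = 8 → [3, 5, 6, 8, 6, 3]
k=4: 6<8, stack[4] = 8+2 = 10 → [3, 5, 6, 8, 10, 3]
k=5: 3<10, stack[5] = 10+2 = 12 → [3, 5, 6, 8, 10, 12]

[3, 5, 6, 8, 10, 12]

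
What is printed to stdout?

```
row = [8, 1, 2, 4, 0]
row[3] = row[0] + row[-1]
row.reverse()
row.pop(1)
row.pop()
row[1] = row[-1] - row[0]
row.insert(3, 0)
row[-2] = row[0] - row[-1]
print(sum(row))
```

row[3] = row[0]+row[-1] = 8+0 = 8 → [8, 1, 2, 8, 0]
reverse → [0, 8, 2, 1, 8]
pop(1) removes 8 → [0, 2, 1, 8]
pop() removes 8 → [0, 2, 1]
row[1] = row[-1]-row[0] = 1-0 = 1 → [0, 1, 1]
insert 0 at 3 → [0, 1, 1, 0]
row[-2] = row[0]-row[-1] = 0-0 = 0 → [0, 1, 0, 0]
sum = 1

1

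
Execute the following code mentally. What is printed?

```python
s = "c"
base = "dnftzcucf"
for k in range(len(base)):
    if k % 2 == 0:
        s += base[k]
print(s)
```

k=0: add 'd' → 'cd'
k=1: skip
k=2: add 'f' → 'cdf'
k=3: skip
k=4: add 'z' → 'cdfz'
k=5: skip
k=6: add 'u' → 'cdfzu'
k=7: skip
k=8: add 'f' → 'cdfzuf'

cdfzuf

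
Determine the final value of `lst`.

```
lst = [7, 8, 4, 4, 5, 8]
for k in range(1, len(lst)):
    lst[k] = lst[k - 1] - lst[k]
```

k=1: lst[1] = 7-8 = -1 → [7, -1, 4, 4, 5, 8]
k=2: lst[2] = (-1)-4 = -5 → [7, -1, -5, 4, 5, 8]
k=3: lst[3] = (-5)-4 = -9 → [7, -1, -5, -9, 5, 8]
k=4: lst[4] = (-9)-5 = -14 → [7, -1, -5, -9, -14, 8]
k=5: lst[5] = (-14)-8 = -22 → [7, -1, -5, -9, -14, -22]

[7, -1, -5, -9, -14, -22]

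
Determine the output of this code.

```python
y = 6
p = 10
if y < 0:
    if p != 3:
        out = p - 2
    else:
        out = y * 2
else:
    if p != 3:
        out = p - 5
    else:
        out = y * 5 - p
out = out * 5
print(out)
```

25

y=6, p=10
y < 0 is False; p != 3 is True
→ out = p - 5 = 5
out = 5*5 = 25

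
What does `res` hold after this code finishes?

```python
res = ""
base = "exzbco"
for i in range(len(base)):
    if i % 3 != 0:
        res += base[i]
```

'xzco'

i=0: skip
i=1: add 'x' → 'x'
i=2: add 'z' → 'xz'
i=3: skip
i=4: add 'c' → 'xzc'
i=5: add 'o' → 'xzco'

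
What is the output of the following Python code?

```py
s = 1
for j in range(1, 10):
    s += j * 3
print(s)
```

j=1: s = 1+1*3 = 4
j=2: s = 4+2*3 = 10
j=3: s = 10+3*3 = 19
j=4: s = 19+4*3 = 31
j=5: s = 31+5*3 = 46
j=6: s = 46+6*3 = 64
j=7: s = 64+7*3 = 85
j=8: s = 85+8*3 = 109
j=9: s = 109+9*3 = 136

136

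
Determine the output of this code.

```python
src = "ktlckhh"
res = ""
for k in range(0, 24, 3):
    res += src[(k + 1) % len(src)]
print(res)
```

k=0: add src[1]='t' → 't'
k=3: add src[4]='k' → 'tk'
k=6: add src[0]='k' → 'tkk'
k=9: add src[3]='c' → 'tkkc'
k=12: add src[6]='h' → 'tkkch'
k=15: add src[2]='l' → 'tkkchl'
k=18: add src[5]='h' → 'tkkchlh'
k=21: add src[1]='t' → 'tkkchlht'

tkkchlht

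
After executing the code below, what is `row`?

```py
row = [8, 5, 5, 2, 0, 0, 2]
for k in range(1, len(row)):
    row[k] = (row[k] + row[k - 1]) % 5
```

k=1: row[1] = (5+8)%5 = 3 → [8, 3, 5, 2, 0, 0, 2]
k=2: row[2] = (5+3)%5 = 3 → [8, 3, 3, 2, 0, 0, 2]
k=3: row[3] = (2+3)%5 = 0 → [8, 3, 3, 0, 0, 0, 2]
k=4: row[4] = (0+0)%5 = 0 → [8, 3, 3, 0, 0, 0, 2]
k=5: row[5] = (0+0)%5 = 0 → [8, 3, 3, 0, 0, 0, 2]
k=6: row[6] = (2+0)%5 = 2 → [8, 3, 3, 0, 0, 0, 2]

[8, 3, 3, 0, 0, 0, 2]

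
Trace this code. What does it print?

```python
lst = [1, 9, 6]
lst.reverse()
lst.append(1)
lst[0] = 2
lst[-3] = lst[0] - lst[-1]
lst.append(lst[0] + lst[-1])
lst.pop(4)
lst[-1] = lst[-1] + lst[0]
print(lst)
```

[2, 1, 1, 3]

reverse → [6, 9, 1]
append 1 → [6, 9, 1, 1]
lst[0] = 2 → [2, 9, 1, 1]
lst[-3] = lst[0]-lst[-1] = 2-1 = 1 → [2, 1, 1, 1]
append lst[0]+lst[-1] = 2+1 = 3 → [2, 1, 1, 1, 3]
pop(4) removes 3 → [2, 1, 1, 1]
lst[-1] = lst[-1]+lst[0] = 1+2 = 3 → [2, 1, 1, 3]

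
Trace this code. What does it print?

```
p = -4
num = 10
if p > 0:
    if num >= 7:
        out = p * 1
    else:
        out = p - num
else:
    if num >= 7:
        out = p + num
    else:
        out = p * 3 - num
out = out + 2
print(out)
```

8

p=-4, num=10
p > 0 is False; num >= 7 is True
→ out = p + num = 6
out = 6+2 = 8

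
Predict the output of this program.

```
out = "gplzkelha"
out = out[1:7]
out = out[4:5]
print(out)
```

slice [1:7] → 'plzkel'
slice [4:5] → 'e'

e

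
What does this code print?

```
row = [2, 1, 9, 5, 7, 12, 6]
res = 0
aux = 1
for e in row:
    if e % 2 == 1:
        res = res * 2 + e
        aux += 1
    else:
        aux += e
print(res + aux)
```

86

e=2: not odd; aux=3
e=1: odd, res = 0*2+1 = 1; aux=4
e=9: odd, res = 1*2+9 = 11; aux=5
e=5: odd, res = 11*2+5 = 27; aux=6
e=7: odd, res = 27*2+7 = 61; aux=7
e=12: not odd; aux=19
e=6: not odd; aux=25
res+aux = 61+25 = 86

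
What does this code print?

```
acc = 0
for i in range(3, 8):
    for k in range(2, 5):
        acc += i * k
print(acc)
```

225

i=3,k=2: acc = 0+6 = 6
i=3,k=3: acc = 6+9 = 15
i=3,k=4: acc = 15+12 = 27
i=4,k=2: acc = 27+8 = 35
i=4,k=3: acc = 35+12 = 47
i=4,k=4: acc = 47+16 = 63
i=5,k=2: acc = 63+10 = 73
i=5,k=3: acc = 73+15 = 88
i=5,k=4: acc = 88+20 = 108
i=6,k=2: acc = 108+12 = 120
i=6,k=3: acc = 120+18 = 138
i=6,k=4: acc = 138+24 = 162
i=7,k=2: acc = 162+14 = 176
i=7,k=3: acc = 176+21 = 197
i=7,k=4: acc = 197+28 = 225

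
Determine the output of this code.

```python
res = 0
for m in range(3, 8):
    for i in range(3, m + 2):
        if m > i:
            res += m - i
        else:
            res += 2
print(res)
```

m=3,i=3: not 3>3, res = 0+2 = 2
m=3,i=4: not 3>4, res = 2+2 = 4
m=4,i=3: 4>3, res = 4+1 = 5
m=4,i=4: not 4>4, res = 5+2 = 7
m=4,i=5: not 4>5, res = 7+2 = 9
m=5,i=3: 5>3, res = 9+2 = 11
m=5,i=4: 5>4, res = 11+1 = 12
m=5,i=5: not 5>5, res = 12+2 = 14
m=5,i=6: not 5>6, res = 14+2 = 16
m=6,i=3: 6>3, res = 16+3 = 19
m=6,i=4: 6>4, res = 19+2 = 21
m=6,i=5: 6>5, res = 21+1 = 22
m=6,i=6: not 6>6, res = 22+2 = 24
m=6,i=7: not 6>7, res = 24+2 = 26
m=7,i=3: 7>3, res = 26+4 = 30
m=7,i=4: 7>4, res = 30+3 = 33
m=7,i=5: 7>5, res = 33+2 = 35
m=7,i=6: 7>6, res = 35+1 = 36
m=7,i=7: not 7>7, res = 36+2 = 38
m=7,i=8: not 7>8, res = 38+2 = 40

40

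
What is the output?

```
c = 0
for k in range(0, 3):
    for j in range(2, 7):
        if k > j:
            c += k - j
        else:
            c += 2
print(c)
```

k=0,j=2: not 0>2, c = 0+2 = 2
k=0,j=3: not 0>3, c = 2+2 = 4
k=0,j=4: not 0>4, c = 4+2 = 6
k=0,j=5: not 0>5, c = 6+2 = 8
k=0,j=6: not 0>6, c = 8+2 = 10
k=1,j=2: not 1>2, c = 10+2 = 12
k=1,j=3: not 1>3, c = 12+2 = 14
k=1,j=4: not 1>4, c = 14+2 = 16
k=1,j=5: not 1>5, c = 16+2 = 18
k=1,j=6: not 1>6, c = 18+2 = 20
k=2,j=2: not 2>2, c = 20+2 = 22
k=2,j=3: not 2>3, c = 22+2 = 24
k=2,j=4: not 2>4, c = 24+2 = 26
k=2,j=5: not 2>5, c = 26+2 = 28
k=2,j=6: not 2>6, c = 28+2 = 30

30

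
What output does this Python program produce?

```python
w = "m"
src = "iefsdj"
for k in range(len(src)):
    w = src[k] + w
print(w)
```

k=0: prepend 'i' → 'im'
k=1: prepend 'e' → 'eim'
k=2: prepend 'f' → 'feim'
k=3: prepend 's' → 'sfeim'
k=4: prepend 'd' → 'dsfeim'
k=5: prepend 'j' → 'jdsfeim'

jdsfeim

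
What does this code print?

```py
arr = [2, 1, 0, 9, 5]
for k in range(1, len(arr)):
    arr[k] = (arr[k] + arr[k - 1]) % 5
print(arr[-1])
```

k=1: arr[1] = (1+2)%5 = 3 → [2, 3, 0, 9, 5]
k=2: arr[2] = (0+3)%5 = 3 → [2, 3, 3, 9, 5]
k=3: arr[3] = (9+3)%5 = 2 → [2, 3, 3, 2, 5]
k=4: arr[4] = (5+2)%5 = 2 → [2, 3, 3, 2, 2]

2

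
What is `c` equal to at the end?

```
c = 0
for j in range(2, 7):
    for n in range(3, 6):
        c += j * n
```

j=2,n=3: c = 0+6 = 6
j=2,n=4: c = 6+8 = 14
j=2,n=5: c = 14+10 = 24
j=3,n=3: c = 24+9 = 33
j=3,n=4: c = 33+12 = 45
j=3,n=5: c = 45+15 = 60
j=4,n=3: c = 60+12 = 72
j=4,n=4: c = 72+16 = 88
j=4,n=5: c = 88+20 = 108
j=5,n=3: c = 108+15 = 123
j=5,n=4: c = 123+20 = 143
j=5,n=5: c = 143+25 = 168
j=6,n=3: c = 168+18 = 186
j=6,n=4: c = 186+24 = 210
j=6,n=5: c = 210+30 = 240

240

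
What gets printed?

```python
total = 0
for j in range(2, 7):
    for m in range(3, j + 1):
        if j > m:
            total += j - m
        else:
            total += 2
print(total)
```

18

j=3,m=3: not 3>3, total = 0+2 = 2
j=4,m=3: 4>3, total = 2+1 = 3
j=4,m=4: not 4>4, total = 3+2 = 5
j=5,m=3: 5>3, total = 5+2 = 7
j=5,m=4: 5>4, total = 7+1 = 8
j=5,m=5: not 5>5, total = 8+2 = 10
j=6,m=3: 6>3, total = 10+3 = 13
j=6,m=4: 6>4, total = 13+2 = 15
j=6,m=5: 6>5, total = 15+1 = 16
j=6,m=6: not 6>6, total = 16+2 = 18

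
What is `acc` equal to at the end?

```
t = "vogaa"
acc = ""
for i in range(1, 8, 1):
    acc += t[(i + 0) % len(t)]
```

'ogaavog'

i=1: add t[1]='o' → 'o'
i=2: add t[2]='g' → 'og'
i=3: add t[3]='a' → 'oga'
i=4: add t[4]='a' → 'ogaa'
i=5: add t[0]='v' → 'ogaav'
i=6: add t[1]='o' → 'ogaavo'
i=7: add t[2]='g' → 'ogaavog'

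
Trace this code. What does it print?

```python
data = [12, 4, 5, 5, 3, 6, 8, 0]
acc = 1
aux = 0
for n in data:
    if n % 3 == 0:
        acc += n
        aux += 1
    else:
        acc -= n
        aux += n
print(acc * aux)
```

n=12: %3==0, acc = 1+12 = 13; aux=1
n=4: not %3==0, acc = 13-4 = 9; aux=5
n=5: not %3==0, acc = 9-5 = 4; aux=10
n=5: not %3==0, acc = 4-5 = -1; aux=15
n=3: %3==0, acc = (-1)+3 = 2; aux=16
n=6: %3==0, acc = 2+6 = 8; aux=17
n=8: not %3==0, acc = 8-8 = 0; aux=25
n=0: %3==0, acc = 0+0 = 0; aux=26
acc*aux = 0*26 = 0

0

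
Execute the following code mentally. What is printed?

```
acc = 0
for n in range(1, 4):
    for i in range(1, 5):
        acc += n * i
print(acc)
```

60

n=1,i=1: acc = 0+1 = 1
n=1,i=2: acc = 1+2 = 3
n=1,i=3: acc = 3+3 = 6
n=1,i=4: acc = 6+4 = 10
n=2,i=1: acc = 10+2 = 12
n=2,i=2: acc = 12+4 = 16
n=2,i=3: acc = 16+6 = 22
n=2,i=4: acc = 22+8 = 30
n=3,i=1: acc = 30+3 = 33
n=3,i=2: acc = 33+6 = 39
n=3,i=3: acc = 39+9 = 48
n=3,i=4: acc = 48+12 = 60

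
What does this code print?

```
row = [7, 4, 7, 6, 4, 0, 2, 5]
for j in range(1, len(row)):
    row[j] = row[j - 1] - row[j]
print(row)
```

[7, 3, -4, -10, -14, -14, -16, -21]

j=1: row[1] = 7-4 = 3 → [7, 3, 7, 6, 4, 0, 2, 5]
j=2: row[2] = 3-7 = -4 → [7, 3, -4, 6, 4, 0, 2, 5]
j=3: row[3] = (-4)-6 = -10 → [7, 3, -4, -10, 4, 0, 2, 5]
j=4: row[4] = (-10)-4 = -14 → [7, 3, -4, -10, -14, 0, 2, 5]
j=5: row[5] = (-14)-0 = -14 → [7, 3, -4, -10, -14, -14, 2, 5]
j=6: row[6] = (-14)-2 = -16 → [7, 3, -4, -10, -14, -14, -16, 5]
j=7: row[7] = (-16)-5 = -21 → [7, 3, -4, -10, -14, -14, -16, -21]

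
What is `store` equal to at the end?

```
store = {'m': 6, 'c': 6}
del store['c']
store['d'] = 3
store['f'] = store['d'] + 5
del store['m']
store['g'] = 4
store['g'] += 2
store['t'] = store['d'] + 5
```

{'d': 3, 'f': 8, 'g': 6, 't': 8}

del 'c' → {'m': 6}
store['d'] = 3 → {'m': 6, 'd': 3}
store['f'] = store['d']+5 = 8 → {'m': 6, 'd': 3, 'f': 8}
del 'm' → {'d': 3, 'f': 8}
store['g'] = 4 → {'d': 3, 'f': 8, 'g': 4}
store['g'] = 4+2 = 6 → {'d': 3, 'f': 8, 'g': 6}
store['t'] = store['d']+5 = 8 → {'d': 3, 'f': 8, 'g': 6, 't': 8}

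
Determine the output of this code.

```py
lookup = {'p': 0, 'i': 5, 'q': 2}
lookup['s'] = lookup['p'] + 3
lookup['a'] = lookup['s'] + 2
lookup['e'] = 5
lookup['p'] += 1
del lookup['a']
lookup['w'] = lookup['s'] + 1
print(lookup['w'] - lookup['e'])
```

lookup['s'] = lookup['p']+3 = 3 → {'p': 0, 'i': 5, 'q': 2, 's': 3}
lookup['a'] = lookup['s']+2 = 5 → {'p': 0, 'i': 5, 'q': 2, 's': 3, 'a': 5}
lookup['e'] = 5 → {'p': 0, 'i': 5, 'q': 2, 's': 3, 'a': 5, 'e': 5}
lookup['p'] = 0+1 = 1 → {'p': 1, 'i': 5, 'q': 2, 's': 3, 'a': 5, 'e': 5}
del 'a' → {'p': 1, 'i': 5, 'q': 2, 's': 3, 'e': 5}
lookup['w'] = lookup['s']+1 = 4 → {'p': 1, 'i': 5, 'q': 2, 's': 3, 'e': 5, 'w': 4}
lookup['w']-lookup['e'] = 4-5 = -1

-1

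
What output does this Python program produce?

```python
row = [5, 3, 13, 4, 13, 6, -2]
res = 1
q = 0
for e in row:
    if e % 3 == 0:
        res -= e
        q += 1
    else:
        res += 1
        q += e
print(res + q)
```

32

e=5: not %3==0, res = 1+1 = 2; q=5
e=3: %3==0, res = 2-3 = -1; q=6
e=13: not %3==0, res = (-1)+1 = 0; q=19
e=4: not %3==0, res = 0+1 = 1; q=23
e=13: not %3==0, res = 1+1 = 2; q=36
e=6: %3==0, res = 2-6 = -4; q=37
e=-2: not %3==0, res = (-4)+1 = -3; q=35
res+q = (-3)+35 = 32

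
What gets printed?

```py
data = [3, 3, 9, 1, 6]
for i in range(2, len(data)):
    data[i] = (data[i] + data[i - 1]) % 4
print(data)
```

[3, 3, 0, 1, 3]

i=2: data[2] = (9+3)%4 = 0 → [3, 3, 0, 1, 6]
i=3: data[3] = (1+0)%4 = 1 → [3, 3, 0, 1, 6]
i=4: data[4] = (6+1)%4 = 3 → [3, 3, 0, 1, 3]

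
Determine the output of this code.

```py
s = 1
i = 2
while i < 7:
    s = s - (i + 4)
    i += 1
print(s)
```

i=2: s = 1-6 = -5
i=3: s = (-5)-7 = -12
i=4: s = (-12)-8 = -20
i=5: s = (-20)-9 = -29
i=6: s = (-29)-10 = -39

-39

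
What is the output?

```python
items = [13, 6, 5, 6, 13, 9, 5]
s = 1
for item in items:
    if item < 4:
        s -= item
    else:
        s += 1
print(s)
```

item=13: not <4, s = 1+1 = 2
item=6: not <4, s = 2+1 = 3
item=5: not <4, s = 3+1 = 4
item=6: not <4, s = 4+1 = 5
item=13: not <4, s = 5+1 = 6
item=9: not <4, s = 6+1 = 7
item=5: not <4, s = 7+1 = 8

8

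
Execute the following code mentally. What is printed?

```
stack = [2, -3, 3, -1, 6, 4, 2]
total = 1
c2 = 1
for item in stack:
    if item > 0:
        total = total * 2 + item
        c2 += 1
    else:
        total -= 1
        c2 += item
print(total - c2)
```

item=2: >0, total = 1*2+2 = 4; c2=2
item=-3: not >0, total = 4-1 = 3; c2=-1
item=3: >0, total = 3*2+3 = 9; c2=0
item=-1: not >0, total = 9-1 = 8; c2=-1
item=6: >0, total = 8*2+6 = 22; c2=0
item=4: >0, total = 22*2+4 = 48; c2=1
item=2: >0, total = 48*2+2 = 98; c2=2
total-c2 = 98-2 = 96

96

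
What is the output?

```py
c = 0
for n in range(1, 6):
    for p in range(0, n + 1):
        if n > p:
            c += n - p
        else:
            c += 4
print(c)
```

n=1,p=0: 1>0, c = 0+1 = 1
n=1,p=1: not 1>1, c = 1+4 = 5
n=2,p=0: 2>0, c = 5+2 = 7
n=2,p=1: 2>1, c = 7+1 = 8
n=2,p=2: not 2>2, c = 8+4 = 12
n=3,p=0: 3>0, c = 12+3 = 15
n=3,p=1: 3>1, c = 15+2 = 17
n=3,p=2: 3>2, c = 17+1 = 18
n=3,p=3: not 3>3, c = 18+4 = 22
n=4,p=0: 4>0, c = 22+4 = 26
n=4,p=1: 4>1, c = 26+3 = 29
n=4,p=2: 4>2, c = 29+2 = 31
n=4,p=3: 4>3, c = 31+1 = 32
n=4,p=4: not 4>4, c = 32+4 = 36
n=5,p=0: 5>0, c = 36+5 = 41
n=5,p=1: 5>1, c = 41+4 = 45
n=5,p=2: 5>2, c = 45+3 = 48
n=5,p=3: 5>3, c = 48+2 = 50
n=5,p=4: 5>4, c = 50+1 = 51
n=5,p=5: not 5>5, c = 51+4 = 55

55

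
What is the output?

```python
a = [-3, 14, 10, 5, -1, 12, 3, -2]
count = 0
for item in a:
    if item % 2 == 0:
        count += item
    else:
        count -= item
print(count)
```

item=-3: not even, count = 0-(-3) = 3
item=14: even, count = 3+14 = 17
item=10: even, count = 17+10 = 27
item=5: not even, count = 27-5 = 22
item=-1: not even, count = 22-(-1) = 23
item=12: even, count = 23+12 = 35
item=3: not even, count = 35-3 = 32
item=-2: even, count = 32+(-2) = 30

30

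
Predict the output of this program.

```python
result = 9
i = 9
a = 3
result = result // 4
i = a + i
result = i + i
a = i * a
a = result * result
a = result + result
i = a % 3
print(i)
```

result = 9//4 = 2
i = 3+9 = 12
result = 12+12 = 24
a = 12*3 = 36
a = 24*24 = 576
a = 24+24 = 48
i = 48%3 = 0

0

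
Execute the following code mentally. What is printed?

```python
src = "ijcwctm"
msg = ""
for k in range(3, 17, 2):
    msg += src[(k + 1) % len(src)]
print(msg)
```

k=3: add src[4]='c' → 'c'
k=5: add src[6]='m' → 'cm'
k=7: add src[1]='j' → 'cmj'
k=9: add src[3]='w' → 'cmjw'
k=11: add src[5]='t' → 'cmjwt'
k=13: add src[0]='i' → 'cmjwti'
k=15: add src[2]='c' → 'cmjwtic'

cmjwtic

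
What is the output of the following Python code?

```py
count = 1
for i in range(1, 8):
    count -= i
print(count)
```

i=1: count = 1-1 = 0
i=2: count = 0-2 = -2
i=3: count = (-2)-3 = -5
i=4: count = (-5)-4 = -9
i=5: count = (-9)-5 = -14
i=6: count = (-14)-6 = -20
i=7: count = (-20)-7 = -27

-27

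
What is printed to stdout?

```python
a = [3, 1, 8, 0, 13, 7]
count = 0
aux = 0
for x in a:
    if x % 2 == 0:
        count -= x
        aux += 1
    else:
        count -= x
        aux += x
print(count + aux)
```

-6

x=3: not even, count = 0-3 = -3; aux=3
x=1: not even, count = (-3)-1 = -4; aux=4
x=8: even, count = (-4)-8 = -12; aux=5
x=0: even, count = (-12)-0 = -12; aux=6
x=13: not even, count = (-12)-13 = -25; aux=19
x=7: not even, count = (-25)-7 = -32; aux=26
count+aux = (-32)+26 = -6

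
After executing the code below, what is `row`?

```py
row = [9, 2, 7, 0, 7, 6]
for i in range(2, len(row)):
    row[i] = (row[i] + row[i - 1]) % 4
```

[9, 2, 1, 1, 0, 2]

i=2: row[2] = (7+2)%4 = 1 → [9, 2, 1, 0, 7, 6]
i=3: row[3] = (0+1)%4 = 1 → [9, 2, 1, 1, 7, 6]
i=4: row[4] = (7+1)%4 = 0 → [9, 2, 1, 1, 0, 6]
i=5: row[5] = (6+0)%4 = 2 → [9, 2, 1, 1, 0, 2]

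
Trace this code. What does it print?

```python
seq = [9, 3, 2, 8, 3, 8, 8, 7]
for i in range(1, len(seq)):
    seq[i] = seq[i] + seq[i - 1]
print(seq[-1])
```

i=1: seq[1] = 3+9 = 12 → [9, 12, 2, 8, 3, 8, 8, 7]
i=2: seq[2] = 2+12 = 14 → [9, 12, 14, 8, 3, 8, 8, 7]
i=3: seq[3] = 8+14 = 22 → [9, 12, 14, 22, 3, 8, 8, 7]
i=4: seq[4] = 3+22 = 25 → [9, 12, 14, 22, 25, 8, 8, 7]
i=5: seq[5] = 8+25 = 33 → [9, 12, 14, 22, 25, 33, 8, 7]
i=6: seq[6] = 8+33 = 41 → [9, 12, 14, 22, 25, 33, 41, 7]
i=7: seq[7] = 7+41 = 48 → [9, 12, 14, 22, 25, 33, 41, 48]

48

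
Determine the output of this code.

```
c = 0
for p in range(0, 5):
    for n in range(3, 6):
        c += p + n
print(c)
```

90

p=0,n=3: c = 0+3 = 3
p=0,n=4: c = 3+4 = 7
p=0,n=5: c = 7+5 = 12
p=1,n=3: c = 12+4 = 16
p=1,n=4: c = 16+5 = 21
p=1,n=5: c = 21+6 = 27
p=2,n=3: c = 27+5 = 32
p=2,n=4: c = 32+6 = 38
p=2,n=5: c = 38+7 = 45
p=3,n=3: c = 45+6 = 51
p=3,n=4: c = 51+7 = 58
p=3,n=5: c = 58+8 = 66
p=4,n=3: c = 66+7 = 73
p=4,n=4: c = 73+8 = 81
p=4,n=5: c = 81+9 = 90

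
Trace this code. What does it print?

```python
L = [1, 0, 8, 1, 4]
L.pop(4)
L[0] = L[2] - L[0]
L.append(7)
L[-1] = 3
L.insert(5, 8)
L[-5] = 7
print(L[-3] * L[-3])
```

1

pop(4) removes 4 → [1, 0, 8, 1]
L[0] = L[2]-L[0] = 8-1 = 7 → [7, 0, 8, 1]
append 7 → [7, 0, 8, 1, 7]
L[-1] = 3 → [7, 0, 8, 1, 3]
insert 8 at 5 → [7, 0, 8, 1, 3, 8]
L[-5] = 7 → [7, 7, 8, 1, 3, 8]
L[-3]*L[-3] = 1*1 = 1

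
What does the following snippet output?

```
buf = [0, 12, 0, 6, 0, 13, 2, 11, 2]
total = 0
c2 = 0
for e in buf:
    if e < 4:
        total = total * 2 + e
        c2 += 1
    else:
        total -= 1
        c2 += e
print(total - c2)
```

e=0: <4, total = 0*2+0 = 0; c2=1
e=12: not <4, total = 0-1 = -1; c2=13
e=0: <4, total = (-1)*2+0 = -2; c2=14
e=6: not <4, total = (-2)-1 = -3; c2=20
e=0: <4, total = (-3)*2+0 = -6; c2=21
e=13: not <4, total = (-6)-1 = -7; c2=34
e=2: <4, total = (-7)*2+2 = -12; c2=35
e=11: not <4, total = (-12)-1 = -13; c2=46
e=2: <4, total = (-13)*2+2 = -24; c2=47
total-c2 = (-24)-47 = -71

-71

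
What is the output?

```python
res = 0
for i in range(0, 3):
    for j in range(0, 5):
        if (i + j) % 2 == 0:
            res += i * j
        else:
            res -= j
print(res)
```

2

i=0,j=0: even sum, res = 0+0 = 0
i=0,j=1: odd sum, res = 0-1 = -1
i=0,j=2: even sum, res = (-1)+0 = -1
i=0,j=3: odd sum, res = (-1)-3 = -4
i=0,j=4: even sum, res = (-4)+0 = -4
i=1,j=0: odd sum, res = (-4)-0 = -4
i=1,j=1: even sum, res = (-4)+1 = -3
i=1,j=2: odd sum, res = (-3)-2 = -5
i=1,j=3: even sum, res = (-5)+3 = -2
i=1,j=4: odd sum, res = (-2)-4 = -6
i=2,j=0: even sum, res = (-6)+0 = -6
i=2,j=1: odd sum, res = (-6)-1 = -7
i=2,j=2: even sum, res = (-7)+4 = -3
i=2,j=3: odd sum, res = (-3)-3 = -6
i=2,j=4: even sum, res = (-6)+8 = 2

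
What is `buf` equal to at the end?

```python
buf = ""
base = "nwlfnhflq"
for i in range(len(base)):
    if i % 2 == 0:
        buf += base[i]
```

i=0: add 'n' → 'n'
i=1: skip
i=2: add 'l' → 'nl'
i=3: skip
i=4: add 'n' → 'nln'
i=5: skip
i=6: add 'f' → 'nlnf'
i=7: skip
i=8: add 'q' → 'nlnfq'

'nlnfq'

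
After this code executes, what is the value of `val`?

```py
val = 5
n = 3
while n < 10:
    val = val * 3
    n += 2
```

405

n=3: val = 5*3 = 15
n=5: val = 15*3 = 45
n=7: val = 45*3 = 135
n=9: val = 135*3 = 405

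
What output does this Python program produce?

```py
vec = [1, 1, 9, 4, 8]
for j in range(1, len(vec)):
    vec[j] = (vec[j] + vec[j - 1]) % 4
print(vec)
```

[1, 2, 3, 3, 3]

j=1: vec[1] = (1+1)%4 = 2 → [1, 2, 9, 4, 8]
j=2: vec[2] = (9+2)%4 = 3 → [1, 2, 3, 4, 8]
j=3: vec[3] = (4+3)%4 = 3 → [1, 2, 3, 3, 8]
j=4: vec[4] = (8+3)%4 = 3 → [1, 2, 3, 3, 3]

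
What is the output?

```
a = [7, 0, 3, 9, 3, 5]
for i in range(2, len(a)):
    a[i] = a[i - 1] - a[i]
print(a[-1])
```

i=2: a[2] = 0-3 = -3 → [7, 0, -3, 9, 3, 5]
i=3: a[3] = (-3)-9 = -12 → [7, 0, -3, -12, 3, 5]
i=4: a[4] = (-12)-3 = -15 → [7, 0, -3, -12, -15, 5]
i=5: a[5] = (-15)-5 = -20 → [7, 0, -3, -12, -15, -20]

-20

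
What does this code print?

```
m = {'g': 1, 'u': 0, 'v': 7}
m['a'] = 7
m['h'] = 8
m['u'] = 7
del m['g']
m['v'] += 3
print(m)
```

{'u': 7, 'v': 10, 'a': 7, 'h': 8}

m['a'] = 7 → {'g': 1, 'u': 0, 'v': 7, 'a': 7}
m['h'] = 8 → {'g': 1, 'u': 0, 'v': 7, 'a': 7, 'h': 8}
m['u'] = 7 → {'g': 1, 'u': 7, 'v': 7, 'a': 7, 'h': 8}
del 'g' → {'u': 7, 'v': 7, 'a': 7, 'h': 8}
m['v'] = 7+3 = 10 → {'u': 7, 'v': 10, 'a': 7, 'h': 8}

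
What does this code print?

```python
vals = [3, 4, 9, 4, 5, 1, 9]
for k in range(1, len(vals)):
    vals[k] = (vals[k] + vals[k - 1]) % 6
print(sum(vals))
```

k=1: vals[1] = (4+3)%6 = 1 → [3, 1, 9, 4, 5, 1, 9]
k=2: vals[2] = (9+1)%6 = 4 → [3, 1, 4, 4, 5, 1, 9]
k=3: vals[3] = (4+4)%6 = 2 → [3, 1, 4, 2, 5, 1, 9]
k=4: vals[4] = (5+2)%6 = 1 → [3, 1, 4, 2, 1, 1, 9]
k=5: vals[5] = (1+1)%6 = 2 → [3, 1, 4, 2, 1, 2, 9]
k=6: vals[6] = (9+2)%6 = 5 → [3, 1, 4, 2, 1, 2, 5]
sum = 18

18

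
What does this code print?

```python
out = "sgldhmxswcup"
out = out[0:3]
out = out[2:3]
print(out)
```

slice [0:3] → 'sgl'
slice [2:3] → 'l'

l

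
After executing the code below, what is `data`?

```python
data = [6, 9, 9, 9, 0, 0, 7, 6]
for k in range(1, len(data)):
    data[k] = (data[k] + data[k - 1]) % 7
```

[6, 1, 3, 5, 5, 5, 5, 4]

k=1: data[1] = (9+6)%7 = 1 → [6, 1, 9, 9, 0, 0, 7, 6]
k=2: data[2] = (9+1)%7 = 3 → [6, 1, 3, 9, 0, 0, 7, 6]
k=3: data[3] = (9+3)%7 = 5 → [6, 1, 3, 5, 0, 0, 7, 6]
k=4: data[4] = (0+5)%7 = 5 → [6, 1, 3, 5, 5, 0, 7, 6]
k=5: data[5] = (0+5)%7 = 5 → [6, 1, 3, 5, 5, 5, 7, 6]
k=6: data[6] = (7+5)%7 = 5 → [6, 1, 3, 5, 5, 5, 5, 6]
k=7: data[7] = (6+5)%7 = 4 → [6, 1, 3, 5, 5, 5, 5, 4]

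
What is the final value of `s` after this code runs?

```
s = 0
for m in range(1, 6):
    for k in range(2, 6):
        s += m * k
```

210

m=1,k=2: s = 0+2 = 2
m=1,k=3: s = 2+3 = 5
m=1,k=4: s = 5+4 = 9
m=1,k=5: s = 9+5 = 14
m=2,k=2: s = 14+4 = 18
m=2,k=3: s = 18+6 = 24
m=2,k=4: s = 24+8 = 32
m=2,k=5: s = 32+10 = 42
m=3,k=2: s = 42+6 = 48
m=3,k=3: s = 48+9 = 57
m=3,k=4: s = 57+12 = 69
m=3,k=5: s = 69+15 = 84
m=4,k=2: s = 84+8 = 92
m=4,k=3: s = 92+12 = 104
m=4,k=4: s = 104+16 = 120
m=4,k=5: s = 120+20 = 140
m=5,k=2: s = 140+10 = 150
m=5,k=3: s = 150+15 = 165
m=5,k=4: s = 165+20 = 185
m=5,k=5: s = 185+25 = 210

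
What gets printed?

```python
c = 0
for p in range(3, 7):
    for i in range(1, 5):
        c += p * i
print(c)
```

p=3,i=1: c = 0+3 = 3
p=3,i=2: c = 3+6 = 9
p=3,i=3: c = 9+9 = 18
p=3,i=4: c = 18+12 = 30
p=4,i=1: c = 30+4 = 34
p=4,i=2: c = 34+8 = 42
p=4,i=3: c = 42+12 = 54
p=4,i=4: c = 54+16 = 70
p=5,i=1: c = 70+5 = 75
p=5,i=2: c = 75+10 = 85
p=5,i=3: c = 85+15 = 100
p=5,i=4: c = 100+20 = 120
p=6,i=1: c = 120+6 = 126
p=6,i=2: c = 126+12 = 138
p=6,i=3: c = 138+18 = 156
p=6,i=4: c = 156+24 = 180

180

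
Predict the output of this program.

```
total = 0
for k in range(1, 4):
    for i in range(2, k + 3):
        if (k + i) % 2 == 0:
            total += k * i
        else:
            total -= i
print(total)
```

28

k=1,i=2: odd sum, total = 0-2 = -2
k=1,i=3: even sum, total = (-2)+3 = 1
k=2,i=2: even sum, total = 1+4 = 5
k=2,i=3: odd sum, total = 5-3 = 2
k=2,i=4: even sum, total = 2+8 = 10
k=3,i=2: odd sum, total = 10-2 = 8
k=3,i=3: even sum, total = 8+9 = 17
k=3,i=4: odd sum, total = 17-4 = 13
k=3,i=5: even sum, total = 13+15 = 28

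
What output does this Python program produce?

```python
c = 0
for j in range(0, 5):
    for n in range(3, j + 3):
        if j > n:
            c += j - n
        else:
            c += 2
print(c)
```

j=1,n=3: not 1>3, c = 0+2 = 2
j=2,n=3: not 2>3, c = 2+2 = 4
j=2,n=4: not 2>4, c = 4+2 = 6
j=3,n=3: not 3>3, c = 6+2 = 8
j=3,n=4: not 3>4, c = 8+2 = 10
j=3,n=5: not 3>5, c = 10+2 = 12
j=4,n=3: 4>3, c = 12+1 = 13
j=4,n=4: not 4>4, c = 13+2 = 15
j=4,n=5: not 4>5, c = 15+2 = 17
j=4,n=6: not 4>6, c = 17+2 = 19

19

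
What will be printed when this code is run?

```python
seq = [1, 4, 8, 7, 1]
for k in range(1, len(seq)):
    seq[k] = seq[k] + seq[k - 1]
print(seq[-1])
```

k=1: seq[1] = 4+1 = 5 → [1, 5, 8, 7, 1]
k=2: seq[2] = 8+5 = 13 → [1, 5, 13, 7, 1]
k=3: seq[3] = 7+13 = 20 → [1, 5, 13, 20, 1]
k=4: seq[4] = 1+20 = 21 → [1, 5, 13, 20, 21]

21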